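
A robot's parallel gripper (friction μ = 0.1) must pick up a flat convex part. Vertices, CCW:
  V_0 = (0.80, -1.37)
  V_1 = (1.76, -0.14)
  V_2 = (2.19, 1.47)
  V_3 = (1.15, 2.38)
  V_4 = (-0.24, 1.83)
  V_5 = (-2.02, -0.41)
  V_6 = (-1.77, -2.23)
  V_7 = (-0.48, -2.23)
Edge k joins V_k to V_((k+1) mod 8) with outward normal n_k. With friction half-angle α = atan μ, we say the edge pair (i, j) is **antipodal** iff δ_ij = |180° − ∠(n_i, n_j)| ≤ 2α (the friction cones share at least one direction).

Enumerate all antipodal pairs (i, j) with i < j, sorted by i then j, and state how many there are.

α = atan 0.1 = 5.71°;  2α = 11.42°
n_0 = (+0.7883, -0.6153)
n_1 = (+0.9661, -0.2580)
n_2 = (+0.6585, +0.7526)
n_3 = (-0.3679, +0.9299)
n_4 = (-0.7829, +0.6221)
n_5 = (-0.9907, -0.1361)
n_6 = (+0.0000, -1.0000)
n_7 = (+0.5577, -0.8300)
  (0,1): δ = 156.98°  ·
  (0,2): δ = 93.21°  ·
  (0,3): δ = 30.44°  ·
  (0,4): δ = 0.50°  ✓
  (0,5): δ = 45.79°  ·
  (0,6): δ = 127.97°  ·
  (0,7): δ = 161.87°  ·
  (1,2): δ = 116.23°  ·
  (1,3): δ = 53.46°  ·
  (1,4): δ = 23.52°  ·
  (1,5): δ = 22.77°  ·
  (1,6): δ = 104.95°  ·
  (1,7): δ = 138.85°  ·
  (2,3): δ = 117.23°  ·
  (2,4): δ = 87.29°  ·
  (2,5): δ = 40.99°  ·
  (2,6): δ = 41.19°  ·
  (2,7): δ = 75.08°  ·
  (3,4): δ = 150.06°  ·
  (3,5): δ = 103.77°  ·
  (3,6): δ = 21.59°  ·
  (3,7): δ = 12.31°  ·
  (4,5): δ = 133.71°  ·
  (4,6): δ = 51.53°  ·
  (4,7): δ = 17.63°  ·
  (5,6): δ = 97.82°  ·
  (5,7): δ = 63.93°  ·
  (6,7): δ = 146.10°  ·
antipodal pairs: 1

count = 1; pairs: (0,4)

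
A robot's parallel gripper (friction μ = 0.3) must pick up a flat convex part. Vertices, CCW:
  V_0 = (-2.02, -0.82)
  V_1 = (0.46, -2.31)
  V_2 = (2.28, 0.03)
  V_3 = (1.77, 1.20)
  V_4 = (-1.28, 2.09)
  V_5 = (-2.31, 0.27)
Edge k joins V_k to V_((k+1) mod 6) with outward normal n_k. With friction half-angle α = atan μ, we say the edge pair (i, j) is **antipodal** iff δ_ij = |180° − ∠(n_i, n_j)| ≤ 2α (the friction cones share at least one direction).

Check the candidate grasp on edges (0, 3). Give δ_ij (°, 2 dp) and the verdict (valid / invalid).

δ = 14.73°, valid

α = atan 0.3 = 16.70°;  2α = 33.40°
edge 0: e_0 = (+2.48, -1.49);  n_0 = (-0.5150, -0.8572)
edge 3: e_3 = (-3.05, +0.89);  n_3 = (+0.2801, +0.9600)
∠(n_0, n_3) = 165.27°
δ = |180° − 165.27°| = 14.73°
14.73° ≤ 2α = 33.40°  →  valid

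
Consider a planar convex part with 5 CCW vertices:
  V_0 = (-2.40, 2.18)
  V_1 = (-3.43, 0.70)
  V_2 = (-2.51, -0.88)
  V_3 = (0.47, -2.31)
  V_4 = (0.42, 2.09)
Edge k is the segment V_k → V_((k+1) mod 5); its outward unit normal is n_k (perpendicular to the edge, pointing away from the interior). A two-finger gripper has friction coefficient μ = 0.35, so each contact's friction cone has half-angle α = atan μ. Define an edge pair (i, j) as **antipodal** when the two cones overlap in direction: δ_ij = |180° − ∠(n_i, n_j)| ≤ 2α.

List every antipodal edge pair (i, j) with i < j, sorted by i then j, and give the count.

α = atan 0.35 = 19.29°;  2α = 38.58°
n_0 = (-0.8208, +0.5712)
n_1 = (-0.8642, -0.5032)
n_2 = (-0.4326, -0.9016)
n_3 = (+0.9999, +0.0114)
n_4 = (+0.0319, +0.9995)
  (0,1): δ = 114.95°  ·
  (0,2): δ = 80.80°  ·
  (0,3): δ = 35.49°  ✓
  (0,4): δ = 123.01°  ·
  (1,2): δ = 145.85°  ·
  (1,3): δ = 29.56°  ✓
  (1,4): δ = 57.96°  ·
  (2,3): δ = 63.71°  ·
  (2,4): δ = 23.81°  ✓
  (3,4): δ = 92.48°  ·
antipodal pairs: 3

count = 3; pairs: (0,3), (1,3), (2,4)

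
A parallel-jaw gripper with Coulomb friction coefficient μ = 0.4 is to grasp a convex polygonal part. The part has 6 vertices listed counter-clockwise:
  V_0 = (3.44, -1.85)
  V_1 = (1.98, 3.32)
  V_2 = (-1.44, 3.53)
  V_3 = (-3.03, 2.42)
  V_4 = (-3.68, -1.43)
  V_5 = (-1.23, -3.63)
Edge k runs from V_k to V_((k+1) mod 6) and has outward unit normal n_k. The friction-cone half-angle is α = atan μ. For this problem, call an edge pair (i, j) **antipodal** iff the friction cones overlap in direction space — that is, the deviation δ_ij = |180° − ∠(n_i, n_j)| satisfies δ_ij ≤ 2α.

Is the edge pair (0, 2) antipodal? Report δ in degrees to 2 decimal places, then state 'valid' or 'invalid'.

α = atan 0.4 = 21.80°;  2α = 43.60°
edge 0: e_0 = (-1.46, +5.17);  n_0 = (+0.9624, +0.2718)
edge 2: e_2 = (-1.59, -1.11);  n_2 = (-0.5724, +0.8200)
∠(n_0, n_2) = 109.15°
δ = |180° − 109.15°| = 70.85°
70.85° > 2α = 43.60°  →  invalid

δ = 70.85°, invalid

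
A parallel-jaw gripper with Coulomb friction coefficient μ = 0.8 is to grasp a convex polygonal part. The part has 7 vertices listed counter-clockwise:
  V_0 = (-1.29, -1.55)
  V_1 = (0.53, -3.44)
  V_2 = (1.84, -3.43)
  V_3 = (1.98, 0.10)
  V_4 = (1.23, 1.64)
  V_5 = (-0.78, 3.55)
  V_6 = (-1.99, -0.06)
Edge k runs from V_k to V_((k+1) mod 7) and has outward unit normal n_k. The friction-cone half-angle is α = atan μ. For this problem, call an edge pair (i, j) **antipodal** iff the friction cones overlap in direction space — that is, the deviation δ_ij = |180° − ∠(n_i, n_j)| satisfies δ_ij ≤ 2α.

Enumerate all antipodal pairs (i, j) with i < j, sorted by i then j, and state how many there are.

count = 12; pairs: (0,2), (0,3), (0,4), (1,3), (1,4), (1,5), (2,5), (2,6), (3,5), (3,6), (4,5), (4,6)

α = atan 0.8 = 38.66°;  2α = 77.32°
n_0 = (-0.7203, -0.6936)
n_1 = (+0.0076, -1.0000)
n_2 = (+0.9992, -0.0396)
n_3 = (+0.8990, +0.4378)
n_4 = (+0.6888, +0.7249)
n_5 = (-0.9482, +0.3178)
n_6 = (-0.9051, -0.4252)
  (0,1): δ = 133.48°  ·
  (0,2): δ = 46.19°  ✓
  (0,3): δ = 17.95°  ✓
  (0,4): δ = 2.54°  ✓
  (0,5): δ = 117.55°  ·
  (0,6): δ = 161.24°  ·
  (1,2): δ = 92.71°  ·
  (1,3): δ = 64.47°  ✓
  (1,4): δ = 43.98°  ✓
  (1,5): δ = 71.03°  ✓
  (1,6): δ = 114.73°  ·
  (2,3): δ = 151.76°  ·
  (2,4): δ = 131.27°  ·
  (2,5): δ = 16.26°  ✓
  (2,6): δ = 27.44°  ✓
  (3,4): δ = 159.51°  ·
  (3,5): δ = 44.50°  ✓
  (3,6): δ = 0.80°  ✓
  (4,5): δ = 64.99°  ✓
  (4,6): δ = 21.30°  ✓
  (5,6): δ = 136.31°  ·
antipodal pairs: 12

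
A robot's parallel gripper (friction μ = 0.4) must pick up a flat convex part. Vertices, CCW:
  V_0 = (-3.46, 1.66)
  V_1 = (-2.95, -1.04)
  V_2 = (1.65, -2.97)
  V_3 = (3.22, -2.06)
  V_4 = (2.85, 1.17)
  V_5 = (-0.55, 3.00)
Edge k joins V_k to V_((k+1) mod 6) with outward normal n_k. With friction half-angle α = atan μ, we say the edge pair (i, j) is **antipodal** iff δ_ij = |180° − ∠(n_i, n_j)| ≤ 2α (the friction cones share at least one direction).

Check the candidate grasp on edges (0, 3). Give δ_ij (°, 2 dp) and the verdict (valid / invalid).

δ = 4.16°, valid

α = atan 0.4 = 21.80°;  2α = 43.60°
edge 0: e_0 = (+0.51, -2.70);  n_0 = (-0.9826, -0.1856)
edge 3: e_3 = (-0.37, +3.23);  n_3 = (+0.9935, +0.1138)
∠(n_0, n_3) = 175.84°
δ = |180° − 175.84°| = 4.16°
4.16° ≤ 2α = 43.60°  →  valid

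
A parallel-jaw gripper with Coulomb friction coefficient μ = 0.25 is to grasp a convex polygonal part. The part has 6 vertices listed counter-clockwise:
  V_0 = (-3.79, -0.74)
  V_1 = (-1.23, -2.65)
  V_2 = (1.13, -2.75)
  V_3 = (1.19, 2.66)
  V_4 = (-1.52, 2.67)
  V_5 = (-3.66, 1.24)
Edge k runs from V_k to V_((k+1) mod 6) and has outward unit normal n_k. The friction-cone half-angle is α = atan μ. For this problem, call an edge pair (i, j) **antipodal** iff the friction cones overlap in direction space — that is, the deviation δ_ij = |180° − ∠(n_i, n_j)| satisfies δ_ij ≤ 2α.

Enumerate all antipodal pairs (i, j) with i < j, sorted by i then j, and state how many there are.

count = 2; pairs: (1,3), (2,5)

α = atan 0.25 = 14.04°;  2α = 28.07°
n_0 = (-0.5980, -0.8015)
n_1 = (-0.0423, -0.9991)
n_2 = (+0.9999, -0.0111)
n_3 = (+0.0037, +1.0000)
n_4 = (-0.5556, +0.8315)
n_5 = (-0.9979, +0.0655)
  (0,1): δ = 145.70°  ·
  (0,2): δ = 53.91°  ·
  (0,3): δ = 36.51°  ·
  (0,4): δ = 70.48°  ·
  (0,5): δ = 122.97°  ·
  (1,2): δ = 88.21°  ·
  (1,3): δ = 2.21°  ✓
  (1,4): δ = 36.18°  ·
  (1,5): δ = 88.67°  ·
  (2,3): δ = 89.58°  ·
  (2,4): δ = 55.61°  ·
  (2,5): δ = 3.12°  ✓
  (3,4): δ = 146.04°  ·
  (3,5): δ = 93.55°  ·
  (4,5): δ = 127.51°  ·
antipodal pairs: 2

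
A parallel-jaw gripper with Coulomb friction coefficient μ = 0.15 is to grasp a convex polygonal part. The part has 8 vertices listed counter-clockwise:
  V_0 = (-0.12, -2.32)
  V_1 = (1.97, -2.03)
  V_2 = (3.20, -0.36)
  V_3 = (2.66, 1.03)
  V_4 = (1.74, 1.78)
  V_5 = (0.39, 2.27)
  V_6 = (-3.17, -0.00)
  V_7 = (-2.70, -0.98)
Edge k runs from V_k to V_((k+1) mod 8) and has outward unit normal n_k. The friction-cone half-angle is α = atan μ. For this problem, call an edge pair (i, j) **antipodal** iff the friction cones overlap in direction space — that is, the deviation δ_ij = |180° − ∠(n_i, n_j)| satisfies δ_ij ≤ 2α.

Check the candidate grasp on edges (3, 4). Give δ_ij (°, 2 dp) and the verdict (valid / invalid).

δ = 160.76°, invalid

α = atan 0.15 = 8.53°;  2α = 17.06°
edge 3: e_3 = (-0.92, +0.75);  n_3 = (+0.6319, +0.7751)
edge 4: e_4 = (-1.35, +0.49);  n_4 = (+0.3412, +0.9400)
∠(n_3, n_4) = 19.24°
δ = |180° − 19.24°| = 160.76°
160.76° > 2α = 17.06°  →  invalid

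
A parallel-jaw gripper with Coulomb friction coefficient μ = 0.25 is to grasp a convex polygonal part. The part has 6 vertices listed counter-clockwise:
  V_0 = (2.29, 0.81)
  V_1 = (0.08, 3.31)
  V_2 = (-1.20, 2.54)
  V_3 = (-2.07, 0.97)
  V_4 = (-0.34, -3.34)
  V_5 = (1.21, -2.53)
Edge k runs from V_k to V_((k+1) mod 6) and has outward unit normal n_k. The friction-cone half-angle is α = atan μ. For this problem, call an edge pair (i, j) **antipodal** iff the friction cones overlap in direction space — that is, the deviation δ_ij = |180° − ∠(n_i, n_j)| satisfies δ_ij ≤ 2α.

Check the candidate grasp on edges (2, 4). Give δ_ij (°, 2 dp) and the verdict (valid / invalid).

δ = 33.42°, invalid

α = atan 0.25 = 14.04°;  2α = 28.07°
edge 2: e_2 = (-0.87, -1.57);  n_2 = (-0.8747, +0.4847)
edge 4: e_4 = (+1.55, +0.81);  n_4 = (+0.4632, -0.8863)
∠(n_2, n_4) = 146.58°
δ = |180° − 146.58°| = 33.42°
33.42° > 2α = 28.07°  →  invalid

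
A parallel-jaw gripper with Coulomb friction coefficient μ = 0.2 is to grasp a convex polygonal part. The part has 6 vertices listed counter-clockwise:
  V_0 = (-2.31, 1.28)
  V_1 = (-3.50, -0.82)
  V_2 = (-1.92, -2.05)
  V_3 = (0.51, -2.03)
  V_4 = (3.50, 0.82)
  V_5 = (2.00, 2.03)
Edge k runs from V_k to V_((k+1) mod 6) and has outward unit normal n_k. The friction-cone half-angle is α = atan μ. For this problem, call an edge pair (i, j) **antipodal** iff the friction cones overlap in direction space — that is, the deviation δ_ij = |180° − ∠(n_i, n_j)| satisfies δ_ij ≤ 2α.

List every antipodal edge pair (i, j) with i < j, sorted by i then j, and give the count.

α = atan 0.2 = 11.31°;  2α = 22.62°
n_0 = (-0.8700, +0.4930)
n_1 = (-0.6143, -0.7891)
n_2 = (+0.0082, -1.0000)
n_3 = (+0.6900, -0.7239)
n_4 = (+0.6279, +0.7783)
n_5 = (-0.1714, +0.9852)
  (0,1): δ = 98.36°  ·
  (0,2): δ = 59.99°  ·
  (0,3): δ = 16.83°  ✓
  (0,4): δ = 80.65°  ·
  (0,5): δ = 129.41°  ·
  (1,2): δ = 141.63°  ·
  (1,3): δ = 98.47°  ·
  (1,4): δ = 0.99°  ✓
  (1,5): δ = 47.77°  ·
  (2,3): δ = 136.84°  ·
  (2,4): δ = 39.36°  ·
  (2,5): δ = 9.40°  ✓
  (3,4): δ = 82.52°  ·
  (3,5): δ = 33.76°  ·
  (4,5): δ = 131.24°  ·
antipodal pairs: 3

count = 3; pairs: (0,3), (1,4), (2,5)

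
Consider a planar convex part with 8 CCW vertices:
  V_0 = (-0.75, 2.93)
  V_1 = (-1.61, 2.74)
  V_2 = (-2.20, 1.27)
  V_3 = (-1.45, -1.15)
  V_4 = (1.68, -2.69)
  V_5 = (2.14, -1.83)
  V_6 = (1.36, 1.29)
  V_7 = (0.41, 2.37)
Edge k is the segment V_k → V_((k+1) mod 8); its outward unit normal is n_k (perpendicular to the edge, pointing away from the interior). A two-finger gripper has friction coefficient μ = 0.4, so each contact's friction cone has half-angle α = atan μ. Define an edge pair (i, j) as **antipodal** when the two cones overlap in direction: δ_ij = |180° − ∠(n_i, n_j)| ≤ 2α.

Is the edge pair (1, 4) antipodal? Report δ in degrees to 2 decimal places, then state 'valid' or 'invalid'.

α = atan 0.4 = 21.80°;  2α = 43.60°
edge 1: e_1 = (-0.59, -1.47);  n_1 = (-0.9280, +0.3725)
edge 4: e_4 = (+0.46, +0.86);  n_4 = (+0.8818, -0.4717)
∠(n_1, n_4) = 173.73°
δ = |180° − 173.73°| = 6.27°
6.27° ≤ 2α = 43.60°  →  valid

δ = 6.27°, valid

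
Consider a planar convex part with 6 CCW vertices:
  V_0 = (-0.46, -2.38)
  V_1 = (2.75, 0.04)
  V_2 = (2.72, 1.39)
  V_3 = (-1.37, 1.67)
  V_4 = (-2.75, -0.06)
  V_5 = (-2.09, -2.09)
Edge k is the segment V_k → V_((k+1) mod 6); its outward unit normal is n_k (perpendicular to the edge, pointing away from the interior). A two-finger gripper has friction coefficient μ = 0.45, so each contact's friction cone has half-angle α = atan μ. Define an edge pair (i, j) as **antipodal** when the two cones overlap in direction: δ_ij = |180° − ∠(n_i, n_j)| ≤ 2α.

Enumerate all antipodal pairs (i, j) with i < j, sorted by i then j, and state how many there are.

count = 5; pairs: (0,2), (0,3), (1,3), (1,4), (2,5)

α = atan 0.45 = 24.23°;  2α = 48.46°
n_0 = (+0.6020, -0.7985)
n_1 = (+0.9998, +0.0222)
n_2 = (+0.0683, +0.9977)
n_3 = (-0.7817, +0.6236)
n_4 = (-0.9510, -0.3092)
n_5 = (-0.1752, -0.9845)
  (0,1): δ = 125.74°  ·
  (0,2): δ = 40.93°  ✓
  (0,3): δ = 14.41°  ✓
  (0,4): δ = 71.00°  ·
  (0,5): δ = 132.90°  ·
  (1,2): δ = 95.19°  ·
  (1,3): δ = 39.85°  ✓
  (1,4): δ = 16.74°  ✓
  (1,5): δ = 78.64°  ·
  (2,3): δ = 124.66°  ·
  (2,4): δ = 68.07°  ·
  (2,5): δ = 6.17°  ✓
  (3,4): δ = 123.41°  ·
  (3,5): δ = 61.51°  ·
  (4,5): δ = 118.10°  ·
antipodal pairs: 5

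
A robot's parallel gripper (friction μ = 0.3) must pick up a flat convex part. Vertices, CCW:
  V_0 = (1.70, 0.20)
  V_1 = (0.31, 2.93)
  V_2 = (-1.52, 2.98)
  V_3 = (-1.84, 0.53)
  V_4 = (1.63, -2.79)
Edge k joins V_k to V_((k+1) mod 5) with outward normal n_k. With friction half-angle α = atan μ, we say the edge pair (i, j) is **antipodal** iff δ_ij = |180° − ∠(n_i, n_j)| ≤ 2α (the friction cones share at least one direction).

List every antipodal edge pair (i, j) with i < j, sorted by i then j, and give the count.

count = 2; pairs: (0,3), (2,4)

α = atan 0.3 = 16.70°;  2α = 33.40°
n_0 = (+0.8911, +0.4537)
n_1 = (+0.0273, +0.9996)
n_2 = (-0.9916, +0.1295)
n_3 = (-0.6913, -0.7226)
n_4 = (+0.9997, -0.0234)
  (0,1): δ = 118.55°  ·
  (0,2): δ = 34.42°  ·
  (0,3): δ = 19.28°  ✓
  (0,4): δ = 151.68°  ·
  (1,2): δ = 95.88°  ·
  (1,3): δ = 42.17°  ·
  (1,4): δ = 90.22°  ·
  (2,3): δ = 126.29°  ·
  (2,4): δ = 6.10°  ✓
  (3,4): δ = 47.61°  ·
antipodal pairs: 2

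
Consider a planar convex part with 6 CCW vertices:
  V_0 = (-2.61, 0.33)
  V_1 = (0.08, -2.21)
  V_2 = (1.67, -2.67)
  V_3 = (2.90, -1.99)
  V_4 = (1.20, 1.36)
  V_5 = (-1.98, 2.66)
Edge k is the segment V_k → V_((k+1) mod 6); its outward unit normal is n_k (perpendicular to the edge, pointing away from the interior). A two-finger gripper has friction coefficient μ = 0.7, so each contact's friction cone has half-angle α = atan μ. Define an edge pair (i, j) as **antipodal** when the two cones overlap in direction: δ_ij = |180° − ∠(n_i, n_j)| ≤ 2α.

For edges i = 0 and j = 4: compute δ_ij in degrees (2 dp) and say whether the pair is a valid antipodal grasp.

α = atan 0.7 = 34.99°;  2α = 69.98°
edge 0: e_0 = (+2.69, -2.54);  n_0 = (-0.6865, -0.7271)
edge 4: e_4 = (-3.18, +1.30);  n_4 = (+0.3784, +0.9256)
∠(n_0, n_4) = 158.88°
δ = |180° − 158.88°| = 21.12°
21.12° ≤ 2α = 69.98°  →  valid

δ = 21.12°, valid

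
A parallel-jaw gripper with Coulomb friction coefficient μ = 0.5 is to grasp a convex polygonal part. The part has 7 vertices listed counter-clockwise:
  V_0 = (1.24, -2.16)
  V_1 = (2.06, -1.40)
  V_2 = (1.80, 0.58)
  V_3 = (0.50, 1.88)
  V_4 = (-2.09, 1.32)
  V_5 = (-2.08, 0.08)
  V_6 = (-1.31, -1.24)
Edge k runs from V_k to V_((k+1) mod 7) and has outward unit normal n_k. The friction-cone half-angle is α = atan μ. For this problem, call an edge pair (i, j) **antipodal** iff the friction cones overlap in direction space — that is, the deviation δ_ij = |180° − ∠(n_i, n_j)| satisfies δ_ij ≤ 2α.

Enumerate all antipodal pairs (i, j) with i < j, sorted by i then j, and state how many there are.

count = 8; pairs: (0,3), (0,4), (1,4), (1,5), (2,4), (2,5), (2,6), (3,6)

α = atan 0.5 = 26.57°;  2α = 53.13°
n_0 = (+0.6798, -0.7334)
n_1 = (+0.9915, +0.1302)
n_2 = (+0.7071, +0.7071)
n_3 = (-0.2113, +0.9774)
n_4 = (-1.0000, -0.0081)
n_5 = (-0.8638, -0.5039)
n_6 = (-0.3394, -0.9407)
  (0,1): δ = 125.34°  ·
  (0,2): δ = 87.83°  ·
  (0,3): δ = 30.62°  ✓
  (0,4): δ = 47.64°  ✓
  (0,5): δ = 77.43°  ·
  (0,6): δ = 117.34°  ·
  (1,2): δ = 142.48°  ·
  (1,3): δ = 85.28°  ·
  (1,4): δ = 7.02°  ✓
  (1,5): δ = 22.78°  ✓
  (1,6): δ = 62.68°  ·
  (2,3): δ = 122.80°  ·
  (2,4): δ = 44.54°  ✓
  (2,5): δ = 14.74°  ✓
  (2,6): δ = 25.16°  ✓
  (3,4): δ = 101.74°  ·
  (3,5): δ = 71.94°  ·
  (3,6): δ = 32.04°  ✓
  (4,5): δ = 150.21°  ·
  (4,6): δ = 110.30°  ·
  (5,6): δ = 140.10°  ·
antipodal pairs: 8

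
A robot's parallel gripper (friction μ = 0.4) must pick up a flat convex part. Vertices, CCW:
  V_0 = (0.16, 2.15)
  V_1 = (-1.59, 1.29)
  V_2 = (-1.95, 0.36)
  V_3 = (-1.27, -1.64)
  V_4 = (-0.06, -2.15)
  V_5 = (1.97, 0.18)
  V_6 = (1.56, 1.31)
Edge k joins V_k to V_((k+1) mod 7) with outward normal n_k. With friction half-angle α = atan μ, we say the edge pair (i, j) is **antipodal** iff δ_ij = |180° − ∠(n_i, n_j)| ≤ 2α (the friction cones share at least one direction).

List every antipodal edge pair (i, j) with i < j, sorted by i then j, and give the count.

count = 6; pairs: (0,4), (1,4), (1,5), (2,5), (2,6), (3,6)

α = atan 0.4 = 21.80°;  2α = 43.60°
n_0 = (-0.4410, +0.8975)
n_1 = (-0.9326, +0.3610)
n_2 = (-0.9468, -0.3219)
n_3 = (-0.3884, -0.9215)
n_4 = (+0.7540, -0.6569)
n_5 = (+0.9400, +0.3411)
n_6 = (+0.5145, +0.8575)
  (0,1): δ = 137.33°  ·
  (0,2): δ = 97.39°  ·
  (0,3): δ = 49.03°  ·
  (0,4): δ = 22.77°  ✓
  (0,5): δ = 83.77°  ·
  (0,6): δ = 122.87°  ·
  (1,2): δ = 140.06°  ·
  (1,3): δ = 91.69°  ·
  (1,4): δ = 19.90°  ✓
  (1,5): δ = 41.10°  ✓
  (1,6): δ = 80.20°  ·
  (2,3): δ = 131.63°  ·
  (2,4): δ = 59.84°  ·
  (2,5): δ = 1.16°  ✓
  (2,6): δ = 40.26°  ✓
  (3,4): δ = 108.21°  ·
  (3,5): δ = 47.20°  ·
  (3,6): δ = 8.11°  ✓
  (4,5): δ = 118.99°  ·
  (4,6): δ = 79.90°  ·
  (5,6): δ = 140.91°  ·
antipodal pairs: 6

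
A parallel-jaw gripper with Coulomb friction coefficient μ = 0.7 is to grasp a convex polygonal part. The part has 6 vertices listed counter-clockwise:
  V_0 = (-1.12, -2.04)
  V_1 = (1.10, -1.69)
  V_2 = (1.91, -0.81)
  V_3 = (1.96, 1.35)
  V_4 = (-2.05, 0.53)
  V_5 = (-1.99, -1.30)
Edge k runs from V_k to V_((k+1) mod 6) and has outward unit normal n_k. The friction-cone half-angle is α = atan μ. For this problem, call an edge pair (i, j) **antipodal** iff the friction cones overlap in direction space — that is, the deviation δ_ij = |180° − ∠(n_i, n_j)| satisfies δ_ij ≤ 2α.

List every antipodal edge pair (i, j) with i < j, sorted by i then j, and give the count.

α = atan 0.7 = 34.99°;  2α = 69.98°
n_0 = (+0.1557, -0.9878)
n_1 = (+0.7358, -0.6772)
n_2 = (+0.9997, -0.0231)
n_3 = (-0.2003, +0.9797)
n_4 = (-0.9995, -0.0328)
n_5 = (-0.6479, -0.7617)
  (0,1): δ = 141.59°  ·
  (0,2): δ = 100.29°  ·
  (0,3): δ = 2.60°  ✓
  (0,4): δ = 82.92°  ·
  (0,5): δ = 130.66°  ·
  (1,2): δ = 138.70°  ·
  (1,3): δ = 35.81°  ✓
  (1,4): δ = 44.51°  ✓
  (1,5): δ = 92.24°  ·
  (2,3): δ = 77.12°  ·
  (2,4): δ = 3.20°  ✓
  (2,5): δ = 50.94°  ✓
  (3,4): δ = 99.68°  ·
  (3,5): δ = 51.94°  ✓
  (4,5): δ = 132.26°  ·
antipodal pairs: 6

count = 6; pairs: (0,3), (1,3), (1,4), (2,4), (2,5), (3,5)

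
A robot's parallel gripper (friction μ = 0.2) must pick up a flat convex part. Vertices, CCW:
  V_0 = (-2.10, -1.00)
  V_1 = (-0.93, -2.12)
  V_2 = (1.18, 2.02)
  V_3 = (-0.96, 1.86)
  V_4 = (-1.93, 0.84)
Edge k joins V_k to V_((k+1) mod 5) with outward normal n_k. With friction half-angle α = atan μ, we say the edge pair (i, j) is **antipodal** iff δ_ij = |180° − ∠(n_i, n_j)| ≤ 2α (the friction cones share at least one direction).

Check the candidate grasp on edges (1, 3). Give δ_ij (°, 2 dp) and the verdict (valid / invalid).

α = atan 0.2 = 11.31°;  2α = 22.62°
edge 1: e_1 = (+2.11, +4.14);  n_1 = (+0.8910, -0.4541)
edge 3: e_3 = (-0.97, -1.02);  n_3 = (-0.7246, +0.6891)
∠(n_1, n_3) = 163.45°
δ = |180° − 163.45°| = 16.55°
16.55° ≤ 2α = 22.62°  →  valid

δ = 16.55°, valid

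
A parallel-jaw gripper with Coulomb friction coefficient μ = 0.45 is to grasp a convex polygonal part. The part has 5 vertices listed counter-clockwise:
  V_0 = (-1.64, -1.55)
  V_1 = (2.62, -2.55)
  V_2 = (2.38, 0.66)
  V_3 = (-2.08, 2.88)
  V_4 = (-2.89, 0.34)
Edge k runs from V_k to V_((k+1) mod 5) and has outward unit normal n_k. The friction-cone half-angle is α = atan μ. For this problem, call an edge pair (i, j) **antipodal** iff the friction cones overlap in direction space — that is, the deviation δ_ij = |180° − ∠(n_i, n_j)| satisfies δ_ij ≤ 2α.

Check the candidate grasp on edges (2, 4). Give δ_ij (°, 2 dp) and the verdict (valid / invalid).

δ = 30.06°, valid

α = atan 0.45 = 24.23°;  2α = 48.46°
edge 2: e_2 = (-4.46, +2.22);  n_2 = (+0.4456, +0.8952)
edge 4: e_4 = (+1.25, -1.89);  n_4 = (-0.8341, -0.5516)
∠(n_2, n_4) = 149.94°
δ = |180° − 149.94°| = 30.06°
30.06° ≤ 2α = 48.46°  →  valid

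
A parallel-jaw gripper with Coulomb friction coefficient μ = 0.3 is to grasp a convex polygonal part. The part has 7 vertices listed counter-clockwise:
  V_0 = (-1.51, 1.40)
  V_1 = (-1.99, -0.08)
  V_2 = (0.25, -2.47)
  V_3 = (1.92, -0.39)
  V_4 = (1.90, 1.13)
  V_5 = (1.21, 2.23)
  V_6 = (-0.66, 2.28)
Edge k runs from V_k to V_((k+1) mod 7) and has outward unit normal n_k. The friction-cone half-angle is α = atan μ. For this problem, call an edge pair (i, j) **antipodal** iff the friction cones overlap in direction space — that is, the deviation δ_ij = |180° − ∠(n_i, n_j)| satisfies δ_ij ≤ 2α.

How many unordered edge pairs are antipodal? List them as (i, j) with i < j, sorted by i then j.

α = atan 0.3 = 16.70°;  2α = 33.40°
n_0 = (-0.9512, +0.3085)
n_1 = (-0.7296, -0.6838)
n_2 = (+0.7798, -0.6261)
n_3 = (+0.9999, +0.0132)
n_4 = (+0.8471, +0.5314)
n_5 = (+0.0267, +0.9996)
n_6 = (-0.7193, +0.6947)
  (0,1): δ = 118.89°  ·
  (0,2): δ = 20.79°  ✓
  (0,3): δ = 18.72°  ✓
  (0,4): δ = 50.07°  ·
  (0,5): δ = 106.44°  ·
  (0,6): δ = 153.96°  ·
  (1,2): δ = 81.90°  ·
  (1,3): δ = 42.39°  ·
  (1,4): δ = 11.05°  ✓
  (1,5): δ = 45.32°  ·
  (1,6): δ = 92.85°  ·
  (2,3): δ = 140.49°  ·
  (2,4): δ = 109.14°  ·
  (2,5): δ = 52.77°  ·
  (2,6): δ = 5.25°  ✓
  (3,4): δ = 148.65°  ·
  (3,5): δ = 92.29°  ·
  (3,6): δ = 44.76°  ·
  (4,5): δ = 123.63°  ·
  (4,6): δ = 76.11°  ·
  (5,6): δ = 132.47°  ·
antipodal pairs: 4

count = 4; pairs: (0,2), (0,3), (1,4), (2,6)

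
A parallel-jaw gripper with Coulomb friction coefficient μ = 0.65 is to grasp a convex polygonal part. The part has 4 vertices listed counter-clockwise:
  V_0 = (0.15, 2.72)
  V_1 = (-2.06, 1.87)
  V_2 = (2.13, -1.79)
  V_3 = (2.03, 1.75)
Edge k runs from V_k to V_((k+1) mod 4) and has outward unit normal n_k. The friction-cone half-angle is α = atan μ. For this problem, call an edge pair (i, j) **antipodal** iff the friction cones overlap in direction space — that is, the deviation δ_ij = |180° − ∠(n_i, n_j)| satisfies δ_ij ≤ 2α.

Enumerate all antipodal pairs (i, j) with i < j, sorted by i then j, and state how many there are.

count = 3; pairs: (0,1), (1,2), (1,3)

α = atan 0.65 = 33.02°;  2α = 66.05°
n_0 = (-0.3590, +0.9333)
n_1 = (-0.6579, -0.7531)
n_2 = (+0.9996, +0.0282)
n_3 = (+0.4585, +0.8887)
  (0,1): δ = 62.17°  ✓
  (0,2): δ = 70.58°  ·
  (0,3): δ = 131.67°  ·
  (1,2): δ = 47.24°  ✓
  (1,3): δ = 13.85°  ✓
  (2,3): δ = 118.91°  ·
antipodal pairs: 3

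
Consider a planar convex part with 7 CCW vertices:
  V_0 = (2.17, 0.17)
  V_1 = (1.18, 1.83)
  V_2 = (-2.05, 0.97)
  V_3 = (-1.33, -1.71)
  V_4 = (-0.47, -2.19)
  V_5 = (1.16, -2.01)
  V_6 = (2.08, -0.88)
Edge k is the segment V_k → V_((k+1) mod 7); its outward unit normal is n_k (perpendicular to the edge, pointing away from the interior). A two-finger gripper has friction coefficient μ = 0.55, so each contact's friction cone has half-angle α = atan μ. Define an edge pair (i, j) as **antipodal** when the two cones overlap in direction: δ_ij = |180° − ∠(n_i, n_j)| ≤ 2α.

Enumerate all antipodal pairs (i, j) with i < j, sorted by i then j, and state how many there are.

count = 7; pairs: (0,2), (0,3), (1,3), (1,4), (1,5), (2,5), (2,6)

α = atan 0.55 = 28.81°;  2α = 57.62°
n_0 = (+0.8589, +0.5122)
n_1 = (-0.2573, +0.9663)
n_2 = (-0.9658, -0.2595)
n_3 = (-0.4874, -0.8732)
n_4 = (+0.1098, -0.9940)
n_5 = (+0.7755, -0.6314)
n_6 = (+0.9963, -0.0854)
  (0,1): δ = 105.90°  ·
  (0,2): δ = 15.77°  ✓
  (0,3): δ = 30.02°  ✓
  (0,4): δ = 65.49°  ·
  (0,5): δ = 110.04°  ·
  (0,6): δ = 144.29°  ·
  (1,2): δ = 89.87°  ·
  (1,3): δ = 44.08°  ✓
  (1,4): δ = 8.61°  ✓
  (1,5): δ = 35.94°  ✓
  (1,6): δ = 70.19°  ·
  (2,3): δ = 134.21°  ·
  (2,4): δ = 98.74°  ·
  (2,5): δ = 54.19°  ✓
  (2,6): δ = 19.94°  ✓
  (3,4): δ = 144.53°  ·
  (3,5): δ = 99.98°  ·
  (3,6): δ = 65.73°  ·
  (4,5): δ = 135.45°  ·
  (4,6): δ = 101.20°  ·
  (5,6): δ = 145.75°  ·
antipodal pairs: 7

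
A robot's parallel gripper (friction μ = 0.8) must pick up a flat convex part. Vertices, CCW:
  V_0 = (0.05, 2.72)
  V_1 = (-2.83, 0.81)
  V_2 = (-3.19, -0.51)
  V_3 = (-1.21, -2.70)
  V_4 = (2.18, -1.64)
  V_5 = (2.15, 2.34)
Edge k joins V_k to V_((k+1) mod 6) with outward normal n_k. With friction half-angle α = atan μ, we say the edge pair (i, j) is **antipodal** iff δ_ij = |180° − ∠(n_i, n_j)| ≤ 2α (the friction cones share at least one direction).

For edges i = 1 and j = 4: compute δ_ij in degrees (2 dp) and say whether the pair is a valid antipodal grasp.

α = atan 0.8 = 38.66°;  2α = 77.32°
edge 1: e_1 = (-0.36, -1.32);  n_1 = (-0.9648, +0.2631)
edge 4: e_4 = (-0.03, +3.98);  n_4 = (+1.0000, +0.0075)
∠(n_1, n_4) = 164.31°
δ = |180° − 164.31°| = 15.69°
15.69° ≤ 2α = 77.32°  →  valid

δ = 15.69°, valid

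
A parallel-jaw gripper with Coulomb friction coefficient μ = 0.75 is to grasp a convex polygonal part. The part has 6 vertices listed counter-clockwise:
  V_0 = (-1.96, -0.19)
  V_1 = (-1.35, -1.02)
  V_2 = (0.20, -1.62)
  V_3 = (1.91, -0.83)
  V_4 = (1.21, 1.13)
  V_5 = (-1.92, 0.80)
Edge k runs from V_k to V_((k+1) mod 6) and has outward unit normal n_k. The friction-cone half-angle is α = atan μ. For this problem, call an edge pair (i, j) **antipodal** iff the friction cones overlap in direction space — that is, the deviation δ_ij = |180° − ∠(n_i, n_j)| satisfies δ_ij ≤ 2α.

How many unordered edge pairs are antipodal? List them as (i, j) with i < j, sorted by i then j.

count = 7; pairs: (0,3), (0,4), (1,3), (1,4), (2,4), (2,5), (3,5)

α = atan 0.75 = 36.87°;  2α = 73.74°
n_0 = (-0.8058, -0.5922)
n_1 = (-0.3610, -0.9326)
n_2 = (+0.4194, -0.9078)
n_3 = (+0.9417, +0.3363)
n_4 = (-0.1049, +0.9945)
n_5 = (-0.9992, +0.0404)
  (0,1): δ = 147.47°  ·
  (0,2): δ = 101.52°  ·
  (0,3): δ = 16.66°  ✓
  (0,4): δ = 59.70°  ✓
  (0,5): δ = 141.37°  ·
  (1,2): δ = 134.04°  ·
  (1,3): δ = 49.18°  ✓
  (1,4): δ = 27.18°  ✓
  (1,5): δ = 108.85°  ·
  (2,3): δ = 95.14°  ·
  (2,4): δ = 18.78°  ✓
  (2,5): δ = 62.89°  ✓
  (3,4): δ = 103.64°  ·
  (3,5): δ = 21.97°  ✓
  (4,5): δ = 98.33°  ·
antipodal pairs: 7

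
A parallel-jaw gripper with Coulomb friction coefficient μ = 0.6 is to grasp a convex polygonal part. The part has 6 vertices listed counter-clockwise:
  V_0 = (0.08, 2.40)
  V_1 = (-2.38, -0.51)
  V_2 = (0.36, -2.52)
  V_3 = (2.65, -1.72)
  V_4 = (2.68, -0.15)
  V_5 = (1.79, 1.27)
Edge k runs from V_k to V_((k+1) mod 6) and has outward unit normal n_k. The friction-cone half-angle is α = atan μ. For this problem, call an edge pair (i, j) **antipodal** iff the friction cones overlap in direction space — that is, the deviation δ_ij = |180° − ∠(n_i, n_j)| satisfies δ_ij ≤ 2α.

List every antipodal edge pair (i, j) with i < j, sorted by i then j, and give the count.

count = 6; pairs: (0,2), (0,3), (1,3), (1,4), (1,5), (2,5)

α = atan 0.6 = 30.96°;  2α = 61.93°
n_0 = (-0.7637, +0.6456)
n_1 = (-0.5915, -0.8063)
n_2 = (+0.3298, -0.9441)
n_3 = (+0.9998, -0.0191)
n_4 = (+0.8473, +0.5311)
n_5 = (+0.5513, +0.8343)
  (0,1): δ = 86.05°  ·
  (0,2): δ = 30.53°  ✓
  (0,3): δ = 39.12°  ✓
  (0,4): δ = 72.29°  ·
  (0,5): δ = 96.75°  ·
  (1,2): δ = 124.48°  ·
  (1,3): δ = 54.83°  ✓
  (1,4): δ = 21.66°  ✓
  (1,5): δ = 2.81°  ✓
  (2,3): δ = 110.35°  ·
  (2,4): δ = 77.18°  ·
  (2,5): δ = 52.71°  ✓
  (3,4): δ = 146.83°  ·
  (3,5): δ = 122.36°  ·
  (4,5): δ = 155.54°  ·
antipodal pairs: 6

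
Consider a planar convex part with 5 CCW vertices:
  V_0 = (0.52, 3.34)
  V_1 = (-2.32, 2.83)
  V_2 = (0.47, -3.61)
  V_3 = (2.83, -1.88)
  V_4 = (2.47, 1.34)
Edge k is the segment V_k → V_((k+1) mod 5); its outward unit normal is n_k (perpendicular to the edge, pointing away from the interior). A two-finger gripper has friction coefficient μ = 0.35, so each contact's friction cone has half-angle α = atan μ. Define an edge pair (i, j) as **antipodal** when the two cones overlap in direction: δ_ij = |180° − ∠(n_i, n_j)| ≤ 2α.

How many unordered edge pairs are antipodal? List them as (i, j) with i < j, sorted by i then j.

count = 3; pairs: (0,2), (1,3), (1,4)

α = atan 0.35 = 19.29°;  2α = 38.58°
n_0 = (-0.1768, +0.9843)
n_1 = (-0.9176, -0.3975)
n_2 = (+0.5912, -0.8065)
n_3 = (+0.9938, +0.1111)
n_4 = (+0.7160, +0.6981)
  (0,1): δ = 76.76°  ·
  (0,2): δ = 26.06°  ✓
  (0,3): δ = 86.20°  ·
  (0,4): δ = 124.09°  ·
  (1,2): δ = 77.18°  ·
  (1,3): δ = 17.04°  ✓
  (1,4): δ = 20.85°  ✓
  (2,3): δ = 119.86°  ·
  (2,4): δ = 81.97°  ·
  (3,4): δ = 142.10°  ·
antipodal pairs: 3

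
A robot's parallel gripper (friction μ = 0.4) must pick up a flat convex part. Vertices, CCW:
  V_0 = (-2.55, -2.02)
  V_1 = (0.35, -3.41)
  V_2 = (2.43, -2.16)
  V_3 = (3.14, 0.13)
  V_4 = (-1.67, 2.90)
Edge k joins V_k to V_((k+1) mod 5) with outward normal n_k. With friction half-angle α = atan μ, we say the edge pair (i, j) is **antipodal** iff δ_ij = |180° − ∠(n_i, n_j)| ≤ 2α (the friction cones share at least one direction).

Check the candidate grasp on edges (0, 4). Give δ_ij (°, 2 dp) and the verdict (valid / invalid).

δ = 105.47°, invalid

α = atan 0.4 = 21.80°;  2α = 43.60°
edge 0: e_0 = (+2.90, -1.39);  n_0 = (-0.4322, -0.9018)
edge 4: e_4 = (-0.88, -4.92);  n_4 = (-0.9844, +0.1761)
∠(n_0, n_4) = 74.53°
δ = |180° − 74.53°| = 105.47°
105.47° > 2α = 43.60°  →  invalid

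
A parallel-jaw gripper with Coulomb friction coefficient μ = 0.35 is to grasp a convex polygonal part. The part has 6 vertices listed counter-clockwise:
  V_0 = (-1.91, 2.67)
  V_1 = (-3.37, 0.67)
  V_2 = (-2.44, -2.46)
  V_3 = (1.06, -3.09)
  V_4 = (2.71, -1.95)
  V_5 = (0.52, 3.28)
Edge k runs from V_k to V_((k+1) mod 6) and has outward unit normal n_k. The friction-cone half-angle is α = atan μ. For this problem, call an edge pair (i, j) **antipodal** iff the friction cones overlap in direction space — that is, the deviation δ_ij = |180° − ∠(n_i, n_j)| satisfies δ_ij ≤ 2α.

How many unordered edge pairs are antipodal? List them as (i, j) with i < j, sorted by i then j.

count = 4; pairs: (0,3), (1,4), (2,5), (3,5)

α = atan 0.35 = 19.29°;  2α = 38.58°
n_0 = (-0.8077, +0.5896)
n_1 = (-0.9586, -0.2848)
n_2 = (-0.1772, -0.9842)
n_3 = (+0.5684, -0.8227)
n_4 = (+0.9224, +0.3862)
n_5 = (-0.2435, +0.9699)
  (0,1): δ = 127.32°  ·
  (0,2): δ = 64.07°  ·
  (0,3): δ = 19.23°  ✓
  (0,4): δ = 58.85°  ·
  (0,5): δ = 140.22°  ·
  (1,2): δ = 116.75°  ·
  (1,3): δ = 71.91°  ·
  (1,4): δ = 6.17°  ✓
  (1,5): δ = 87.54°  ·
  (2,3): δ = 135.16°  ·
  (2,4): δ = 57.08°  ·
  (2,5): δ = 24.30°  ✓
  (3,4): δ = 101.92°  ·
  (3,5): δ = 20.55°  ✓
  (4,5): δ = 98.63°  ·
antipodal pairs: 4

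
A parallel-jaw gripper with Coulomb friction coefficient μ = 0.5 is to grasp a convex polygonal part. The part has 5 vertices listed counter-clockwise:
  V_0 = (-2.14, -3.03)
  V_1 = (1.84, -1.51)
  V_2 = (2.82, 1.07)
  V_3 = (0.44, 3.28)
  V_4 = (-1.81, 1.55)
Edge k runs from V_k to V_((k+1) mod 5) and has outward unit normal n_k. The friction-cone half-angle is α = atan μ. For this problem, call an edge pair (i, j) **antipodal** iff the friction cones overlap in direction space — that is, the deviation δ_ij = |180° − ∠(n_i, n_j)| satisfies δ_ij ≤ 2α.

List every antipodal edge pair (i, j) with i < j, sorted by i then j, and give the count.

α = atan 0.5 = 26.57°;  2α = 53.13°
n_0 = (+0.3568, -0.9342)
n_1 = (+0.9348, -0.3551)
n_2 = (+0.6805, +0.7328)
n_3 = (-0.6095, +0.7928)
n_4 = (-0.9974, +0.0719)
  (0,1): δ = 131.70°  ·
  (0,2): δ = 63.78°  ·
  (0,3): δ = 16.65°  ✓
  (0,4): δ = 64.98°  ·
  (1,2): δ = 112.08°  ·
  (1,3): δ = 31.64°  ✓
  (1,4): δ = 16.68°  ✓
  (2,3): δ = 99.56°  ·
  (2,4): δ = 51.24°  ✓
  (3,4): δ = 131.68°  ·
antipodal pairs: 4

count = 4; pairs: (0,3), (1,3), (1,4), (2,4)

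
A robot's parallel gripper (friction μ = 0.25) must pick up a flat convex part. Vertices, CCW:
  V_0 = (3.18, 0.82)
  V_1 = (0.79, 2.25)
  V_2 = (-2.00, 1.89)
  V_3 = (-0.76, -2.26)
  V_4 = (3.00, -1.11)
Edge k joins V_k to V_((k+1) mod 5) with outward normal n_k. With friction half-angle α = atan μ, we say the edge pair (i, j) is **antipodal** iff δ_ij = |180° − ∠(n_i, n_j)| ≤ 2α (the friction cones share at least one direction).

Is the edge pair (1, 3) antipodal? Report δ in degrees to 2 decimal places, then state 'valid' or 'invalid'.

α = atan 0.25 = 14.04°;  2α = 28.07°
edge 1: e_1 = (-2.79, -0.36);  n_1 = (-0.1280, +0.9918)
edge 3: e_3 = (+3.76, +1.15);  n_3 = (+0.2925, -0.9563)
∠(n_1, n_3) = 170.35°
δ = |180° − 170.35°| = 9.65°
9.65° ≤ 2α = 28.07°  →  valid

δ = 9.65°, valid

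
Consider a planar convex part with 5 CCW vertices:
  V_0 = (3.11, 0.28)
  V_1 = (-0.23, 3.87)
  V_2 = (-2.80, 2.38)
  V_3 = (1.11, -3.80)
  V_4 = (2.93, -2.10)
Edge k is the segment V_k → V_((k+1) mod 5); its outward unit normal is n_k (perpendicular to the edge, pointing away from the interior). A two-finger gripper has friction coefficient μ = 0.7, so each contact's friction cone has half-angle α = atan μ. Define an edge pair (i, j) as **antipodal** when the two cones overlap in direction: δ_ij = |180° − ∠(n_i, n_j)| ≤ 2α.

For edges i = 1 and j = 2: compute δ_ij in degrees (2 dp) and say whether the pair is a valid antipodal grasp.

α = atan 0.7 = 34.99°;  2α = 69.98°
edge 1: e_1 = (-2.57, -1.49);  n_1 = (-0.5016, +0.8651)
edge 2: e_2 = (+3.91, -6.18);  n_2 = (-0.8451, -0.5347)
∠(n_1, n_2) = 92.22°
δ = |180° − 92.22°| = 87.78°
87.78° > 2α = 69.98°  →  invalid

δ = 87.78°, invalid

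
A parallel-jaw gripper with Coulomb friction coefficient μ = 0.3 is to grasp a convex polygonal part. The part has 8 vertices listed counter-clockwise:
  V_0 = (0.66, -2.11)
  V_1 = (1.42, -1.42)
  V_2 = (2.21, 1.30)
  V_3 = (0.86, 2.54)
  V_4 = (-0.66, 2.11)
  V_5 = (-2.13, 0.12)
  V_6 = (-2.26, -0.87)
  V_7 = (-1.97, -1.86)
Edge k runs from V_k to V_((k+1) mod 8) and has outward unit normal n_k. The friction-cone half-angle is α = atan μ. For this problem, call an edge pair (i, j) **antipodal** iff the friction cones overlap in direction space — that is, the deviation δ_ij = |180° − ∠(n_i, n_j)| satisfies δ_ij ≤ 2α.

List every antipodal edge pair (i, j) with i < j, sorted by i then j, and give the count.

count = 7; pairs: (0,3), (0,4), (1,4), (1,5), (1,6), (2,6), (3,7)

α = atan 0.3 = 16.70°;  2α = 33.40°
n_0 = (+0.6722, -0.7404)
n_1 = (+0.9603, -0.2789)
n_2 = (+0.6765, +0.7365)
n_3 = (-0.2722, +0.9622)
n_4 = (-0.8043, +0.5942)
n_5 = (-0.9915, +0.1302)
n_6 = (-0.9597, -0.2811)
n_7 = (-0.0946, -0.9955)
  (0,1): δ = 148.43°  ·
  (0,2): δ = 84.80°  ·
  (0,3): δ = 26.44°  ✓
  (0,4): δ = 11.31°  ✓
  (0,5): δ = 40.28°  ·
  (0,6): δ = 64.09°  ·
  (0,7): δ = 132.33°  ·
  (1,2): δ = 116.37°  ·
  (1,3): δ = 58.01°  ·
  (1,4): δ = 20.26°  ✓
  (1,5): δ = 8.71°  ✓
  (1,6): δ = 32.52°  ✓
  (1,7): δ = 100.77°  ·
  (2,3): δ = 121.64°  ·
  (2,4): δ = 83.88°  ·
  (2,5): δ = 54.91°  ·
  (2,6): δ = 31.11°  ✓
  (2,7): δ = 37.14°  ·
  (3,4): δ = 142.25°  ·
  (3,5): δ = 113.28°  ·
  (3,6): δ = 89.47°  ·
  (3,7): δ = 21.23°  ✓
  (4,5): δ = 151.03°  ·
  (4,6): δ = 127.22°  ·
  (4,7): δ = 58.98°  ·
  (5,6): δ = 156.19°  ·
  (5,7): δ = 87.95°  ·
  (6,7): δ = 111.76°  ·
antipodal pairs: 7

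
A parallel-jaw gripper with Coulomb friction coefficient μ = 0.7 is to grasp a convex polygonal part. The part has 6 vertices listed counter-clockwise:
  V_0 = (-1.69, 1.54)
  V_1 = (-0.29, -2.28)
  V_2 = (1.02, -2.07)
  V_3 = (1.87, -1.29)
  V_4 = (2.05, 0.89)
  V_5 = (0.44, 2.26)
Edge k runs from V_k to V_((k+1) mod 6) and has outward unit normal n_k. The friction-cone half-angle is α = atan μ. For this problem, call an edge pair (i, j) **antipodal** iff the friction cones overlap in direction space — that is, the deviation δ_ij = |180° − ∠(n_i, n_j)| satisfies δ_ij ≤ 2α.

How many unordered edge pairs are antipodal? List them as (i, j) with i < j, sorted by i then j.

α = atan 0.7 = 34.99°;  2α = 69.98°
n_0 = (-0.9389, -0.3441)
n_1 = (+0.1583, -0.9874)
n_2 = (+0.6761, -0.7368)
n_3 = (+0.9966, -0.0823)
n_4 = (+0.6481, +0.7616)
n_5 = (-0.3202, +0.9473)
  (0,1): δ = 101.02°  ·
  (0,2): δ = 67.59°  ✓
  (0,3): δ = 24.85°  ✓
  (0,4): δ = 29.48°  ✓
  (0,5): δ = 88.55°  ·
  (1,2): δ = 146.57°  ·
  (1,3): δ = 103.83°  ·
  (1,4): δ = 49.50°  ✓
  (1,5): δ = 9.57°  ✓
  (2,3): δ = 137.26°  ·
  (2,4): δ = 82.94°  ·
  (2,5): δ = 23.86°  ✓
  (3,4): δ = 125.68°  ·
  (3,5): δ = 66.60°  ✓
  (4,5): δ = 120.93°  ·
antipodal pairs: 7

count = 7; pairs: (0,2), (0,3), (0,4), (1,4), (1,5), (2,5), (3,5)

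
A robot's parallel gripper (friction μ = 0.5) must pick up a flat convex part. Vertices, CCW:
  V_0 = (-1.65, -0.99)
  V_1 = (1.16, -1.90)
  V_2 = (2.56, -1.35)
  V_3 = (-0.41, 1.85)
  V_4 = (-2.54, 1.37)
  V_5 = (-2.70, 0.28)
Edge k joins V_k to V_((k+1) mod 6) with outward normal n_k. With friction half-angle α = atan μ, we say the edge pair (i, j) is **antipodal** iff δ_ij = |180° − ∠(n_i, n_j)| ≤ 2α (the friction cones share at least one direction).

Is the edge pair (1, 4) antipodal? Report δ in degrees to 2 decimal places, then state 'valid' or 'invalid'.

α = atan 0.5 = 26.57°;  2α = 53.13°
edge 1: e_1 = (+1.40, +0.55);  n_1 = (+0.3657, -0.9308)
edge 4: e_4 = (-0.16, -1.09);  n_4 = (-0.9894, +0.1452)
∠(n_1, n_4) = 119.80°
δ = |180° − 119.80°| = 60.20°
60.20° > 2α = 53.13°  →  invalid

δ = 60.20°, invalid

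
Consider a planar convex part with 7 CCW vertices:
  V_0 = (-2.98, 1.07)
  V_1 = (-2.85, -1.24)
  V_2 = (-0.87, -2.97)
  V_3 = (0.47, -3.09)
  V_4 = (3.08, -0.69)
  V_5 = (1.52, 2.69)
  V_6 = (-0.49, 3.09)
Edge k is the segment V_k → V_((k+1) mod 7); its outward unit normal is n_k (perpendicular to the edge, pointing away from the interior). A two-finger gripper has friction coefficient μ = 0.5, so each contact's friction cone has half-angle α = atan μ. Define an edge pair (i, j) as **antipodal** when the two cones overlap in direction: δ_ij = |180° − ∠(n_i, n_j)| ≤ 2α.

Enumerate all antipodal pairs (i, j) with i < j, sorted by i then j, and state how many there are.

α = atan 0.5 = 26.57°;  2α = 53.13°
n_0 = (-0.9984, -0.0562)
n_1 = (-0.6580, -0.7530)
n_2 = (-0.0892, -0.9960)
n_3 = (+0.6769, -0.7361)
n_4 = (+0.9080, +0.4191)
n_5 = (+0.1952, +0.9808)
n_6 = (-0.6300, +0.7766)
  (0,1): δ = 134.37°  ·
  (0,2): δ = 98.34°  ·
  (0,3): δ = 50.62°  ✓
  (0,4): δ = 21.55°  ✓
  (0,5): δ = 75.52°  ·
  (0,6): δ = 125.83°  ·
  (1,2): δ = 143.97°  ·
  (1,3): δ = 96.26°  ·
  (1,4): δ = 24.08°  ✓
  (1,5): δ = 29.89°  ✓
  (1,6): δ = 80.20°  ·
  (2,3): δ = 132.28°  ·
  (2,4): δ = 60.11°  ·
  (2,5): δ = 6.14°  ✓
  (2,6): δ = 44.17°  ✓
  (3,4): δ = 107.82°  ·
  (3,5): δ = 53.85°  ·
  (3,6): δ = 3.55°  ✓
  (4,5): δ = 126.03°  ·
  (4,6): δ = 75.72°  ·
  (5,6): δ = 129.69°  ·
antipodal pairs: 7

count = 7; pairs: (0,3), (0,4), (1,4), (1,5), (2,5), (2,6), (3,6)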